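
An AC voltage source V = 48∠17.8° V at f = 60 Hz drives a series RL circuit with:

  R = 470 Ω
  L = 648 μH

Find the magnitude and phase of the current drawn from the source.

Step 1 — Angular frequency: ω = 2π·f = 2π·60 = 377 rad/s.
Step 2 — Component impedances:
  R: Z = R = 470 Ω
  L: Z = jωL = j·377·0.000648 = 0 + j0.2443 Ω
Step 3 — Series combination: Z_total = R + L = 470 + j0.2443 Ω = 470∠0.0° Ω.
Step 4 — Source phasor: V = 48∠17.8° V = 45.7 + j14.67 V.
Step 5 — Ohm's law: I = V / Z_total = (45.7 + j14.67) / (470 + j0.2443) = 0.09725 + j0.03117 A.
Step 6 — Convert to polar: |I| = 0.1021 A, ∠I = 17.8°.

I = 0.1021∠17.8° A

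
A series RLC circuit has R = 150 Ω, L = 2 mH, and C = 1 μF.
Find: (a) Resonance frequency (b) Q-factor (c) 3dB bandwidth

Step 1 — Resonance: ω₀ = 1/√(LC) = 1/√(0.002·1e-06) = 2.236e+04 rad/s.
Step 2 — f₀ = ω₀/(2π) = 3559 Hz.
Step 3 — Series Q: Q = ω₀L/R = 2.236e+04·0.002/150 = 0.2981.
Step 4 — Bandwidth: Δω = ω₀/Q = 7.5e+04 rad/s; BW = Δω/(2π) = 1.194e+04 Hz.

(a) f₀ = 3559 Hz  (b) Q = 0.2981  (c) BW = 1.194e+04 Hz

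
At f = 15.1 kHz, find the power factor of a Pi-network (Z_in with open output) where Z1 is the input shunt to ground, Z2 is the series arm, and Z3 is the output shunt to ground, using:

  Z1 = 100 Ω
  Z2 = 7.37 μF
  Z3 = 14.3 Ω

Step 1 — Angular frequency: ω = 2π·f = 2π·1.51e+04 = 9.488e+04 rad/s.
Step 2 — Component impedances:
  Z1: Z = R = 100 Ω
  Z2: Z = 1/(jωC) = -j/(ω·C) = 0 - j1.43 Ω
  Z3: Z = R = 14.3 Ω
Step 3 — With open output, the series arm Z2 and the output shunt Z3 appear in series to ground: Z2 + Z3 = 14.3 - j1.43 Ω.
Step 4 — Parallel with input shunt Z1: Z_in = Z1 || (Z2 + Z3) = 12.52 - j1.094 Ω = 12.57∠-5.0° Ω.
Step 5 — Power factor: PF = cos(φ) = Re(Z)/|Z| = 12.5246/12.5724 = 0.9962.
Step 6 — Type: Im(Z) = -1.094 ⇒ leading (phase φ = -5.0°).

PF = 0.9962 (leading, φ = -5.0°)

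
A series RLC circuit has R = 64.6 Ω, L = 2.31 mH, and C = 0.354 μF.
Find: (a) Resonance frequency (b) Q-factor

Step 1 — Resonance condition Im(Z)=0 gives ω₀ = 1/√(LC).
Step 2 — ω₀ = 1/√(0.00231·3.54e-07) = 3.497e+04 rad/s.
Step 3 — f₀ = ω₀/(2π) = 5566 Hz.
Step 4 — Series Q: Q = ω₀L/R = 3.497e+04·0.00231/64.6 = 1.25.

(a) f₀ = 5566 Hz  (b) Q = 1.25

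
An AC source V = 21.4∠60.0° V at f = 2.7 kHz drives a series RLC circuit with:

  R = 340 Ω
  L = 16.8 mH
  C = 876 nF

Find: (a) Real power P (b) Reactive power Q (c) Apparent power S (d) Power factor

Step 1 — Angular frequency: ω = 2π·f = 2π·2700 = 1.696e+04 rad/s.
Step 2 — Component impedances:
  R: Z = R = 340 Ω
  L: Z = jωL = j·1.696e+04·0.0168 = 0 + j285 Ω
  C: Z = 1/(jωC) = -j/(ω·C) = 0 - j67.29 Ω
Step 3 — Series combination: Z_total = R + L + C = 340 + j217.7 Ω = 403.7∠32.6° Ω.
Step 4 — Source phasor: V = 21.4∠60.0° V = 10.7 + j18.53 V.
Step 5 — Current: I = V / Z = 0.04707 + j0.02437 A = 0.05301∠27.4° A.
Step 6 — Complex power: S = V·I* = 0.9553 + j0.6117 VA.
Step 7 — Real power: P = Re(S) = 0.9553 W.
Step 8 — Reactive power: Q = Im(S) = 0.6117 VAR.
Step 9 — Apparent power: |S| = 1.134 VA.
Step 10 — Power factor: PF = P/|S| = 0.8421 (lagging).

(a) P = 0.9553 W  (b) Q = 0.6117 VAR  (c) S = 1.134 VA  (d) PF = 0.8421 (lagging)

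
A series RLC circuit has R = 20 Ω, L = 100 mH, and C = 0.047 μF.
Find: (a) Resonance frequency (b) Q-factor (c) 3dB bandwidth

Step 1 — Resonance: ω₀ = 1/√(LC) = 1/√(0.1·4.7e-08) = 1.459e+04 rad/s.
Step 2 — f₀ = ω₀/(2π) = 2322 Hz.
Step 3 — Series Q: Q = ω₀L/R = 1.459e+04·0.1/20 = 72.93.
Step 4 — Bandwidth: Δω = ω₀/Q = 200 rad/s; BW = Δω/(2π) = 31.83 Hz.

(a) f₀ = 2322 Hz  (b) Q = 72.93  (c) BW = 31.83 Hz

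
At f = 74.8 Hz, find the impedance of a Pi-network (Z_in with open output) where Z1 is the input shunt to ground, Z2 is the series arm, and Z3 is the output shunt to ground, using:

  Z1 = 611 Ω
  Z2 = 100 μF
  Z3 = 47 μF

Step 1 — Angular frequency: ω = 2π·f = 2π·74.8 = 470 rad/s.
Step 2 — Component impedances:
  Z1: Z = R = 611 Ω
  Z2: Z = 1/(jωC) = -j/(ω·C) = 0 - j21.28 Ω
  Z3: Z = 1/(jωC) = -j/(ω·C) = 0 - j45.27 Ω
Step 3 — With open output, the series arm Z2 and the output shunt Z3 appear in series to ground: Z2 + Z3 = 0 - j66.55 Ω.
Step 4 — Parallel with input shunt Z1: Z_in = Z1 || (Z2 + Z3) = 7.163 - j65.77 Ω = 66.16∠-83.8° Ω.

Z = 7.163 - j65.77 Ω = 66.16∠-83.8° Ω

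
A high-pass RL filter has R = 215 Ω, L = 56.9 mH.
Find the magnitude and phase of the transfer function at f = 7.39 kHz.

Step 1 — Angular frequency: ω = 2π·7390 = 4.643e+04 rad/s.
Step 2 — Transfer function: H(jω) = jωL/(R + jωL).
Step 3 — Numerator jωL = j·2642; denominator R + jωL = 215 + j2642.
Step 4 — H = 0.9934 + j0.08084.
Step 5 — Magnitude: |H| = 0.9967 (-0.0 dB); phase: φ = 4.7°.

|H| = 0.9967 (-0.0 dB), φ = 4.7°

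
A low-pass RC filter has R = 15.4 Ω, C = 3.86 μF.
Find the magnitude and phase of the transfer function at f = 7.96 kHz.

Step 1 — Angular frequency: ω = 2π·7960 = 5.001e+04 rad/s.
Step 2 — Transfer function: H(jω) = 1/(1 + jωRC).
Step 3 — Denominator: 1 + jωRC = 1 + j·5.001e+04·15.4·3.86e-06 = 1 + j2.973.
Step 4 — H = 0.1016 - j0.3022.
Step 5 — Magnitude: |H| = 0.3188 (-9.9 dB); phase: φ = -71.4°.

|H| = 0.3188 (-9.9 dB), φ = -71.4°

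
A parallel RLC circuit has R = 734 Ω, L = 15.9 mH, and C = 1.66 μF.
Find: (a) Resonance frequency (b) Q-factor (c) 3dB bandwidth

Step 1 — Resonance: ω₀ = 1/√(LC) = 1/√(0.0159·1.66e-06) = 6155 rad/s.
Step 2 — f₀ = ω₀/(2π) = 979.6 Hz.
Step 3 — Parallel Q: Q = R/(ω₀L) = 734/(6155·0.0159) = 7.5.
Step 4 — Bandwidth: Δω = ω₀/Q = 820.7 rad/s; BW = Δω/(2π) = 130.6 Hz.

(a) f₀ = 979.6 Hz  (b) Q = 7.5  (c) BW = 130.6 Hz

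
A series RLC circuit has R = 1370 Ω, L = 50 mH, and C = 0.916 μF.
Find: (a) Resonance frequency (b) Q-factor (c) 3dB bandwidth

Step 1 — Resonance condition Im(Z)=0 gives ω₀ = 1/√(LC).
Step 2 — ω₀ = 1/√(0.05·9.16e-07) = 4673 rad/s.
Step 3 — f₀ = ω₀/(2π) = 743.7 Hz.
Step 4 — Series Q: Q = ω₀L/R = 4673·0.05/1370 = 0.1705.
Step 5 — 3dB bandwidth: Δω = ω₀/Q = 2.74e+04 rad/s; BW = Δω/(2π) = 4361 Hz.

(a) f₀ = 743.7 Hz  (b) Q = 0.1705  (c) BW = 4361 Hz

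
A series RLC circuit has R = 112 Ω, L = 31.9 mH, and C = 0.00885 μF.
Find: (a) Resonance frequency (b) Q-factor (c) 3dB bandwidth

Step 1 — Resonance condition Im(Z)=0 gives ω₀ = 1/√(LC).
Step 2 — ω₀ = 1/√(0.0319·8.85e-09) = 5.952e+04 rad/s.
Step 3 — f₀ = ω₀/(2π) = 9472 Hz.
Step 4 — Series Q: Q = ω₀L/R = 5.952e+04·0.0319/112 = 16.95.
Step 5 — 3dB bandwidth: Δω = ω₀/Q = 3511 rad/s; BW = Δω/(2π) = 558.8 Hz.

(a) f₀ = 9472 Hz  (b) Q = 16.95  (c) BW = 558.8 Hz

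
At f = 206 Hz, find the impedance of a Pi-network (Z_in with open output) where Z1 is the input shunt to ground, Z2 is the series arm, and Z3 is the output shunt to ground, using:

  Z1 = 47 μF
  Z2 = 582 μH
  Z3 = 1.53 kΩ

Step 1 — Angular frequency: ω = 2π·f = 2π·206 = 1294 rad/s.
Step 2 — Component impedances:
  Z1: Z = 1/(jωC) = -j/(ω·C) = 0 - j16.44 Ω
  Z2: Z = jωL = j·1294·0.000582 = 0 + j0.7533 Ω
  Z3: Z = R = 1530 Ω
Step 3 — With open output, the series arm Z2 and the output shunt Z3 appear in series to ground: Z2 + Z3 = 1530 + j0.7533 Ω.
Step 4 — Parallel with input shunt Z1: Z_in = Z1 || (Z2 + Z3) = 0.1766 - j16.44 Ω = 16.44∠-89.4° Ω.

Z = 0.1766 - j16.44 Ω = 16.44∠-89.4° Ω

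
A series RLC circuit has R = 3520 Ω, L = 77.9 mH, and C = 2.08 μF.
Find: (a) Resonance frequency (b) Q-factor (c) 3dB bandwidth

Step 1 — Resonance condition Im(Z)=0 gives ω₀ = 1/√(LC).
Step 2 — ω₀ = 1/√(0.0779·2.08e-06) = 2484 rad/s.
Step 3 — f₀ = ω₀/(2π) = 395.4 Hz.
Step 4 — Series Q: Q = ω₀L/R = 2484·0.0779/3520 = 0.05498.
Step 5 — 3dB bandwidth: Δω = ω₀/Q = 4.519e+04 rad/s; BW = Δω/(2π) = 7192 Hz.

(a) f₀ = 395.4 Hz  (b) Q = 0.05498  (c) BW = 7192 Hz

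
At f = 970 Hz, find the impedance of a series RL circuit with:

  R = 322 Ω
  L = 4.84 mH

Step 1 — Angular frequency: ω = 2π·f = 2π·970 = 6095 rad/s.
Step 2 — Component impedances:
  R: Z = R = 322 Ω
  L: Z = jωL = j·6095·0.00484 = 0 + j29.5 Ω
Step 3 — Series combination: Z_total = R + L = 322 + j29.5 Ω = 323.3∠5.2° Ω.

Z = 322 + j29.5 Ω = 323.3∠5.2° Ω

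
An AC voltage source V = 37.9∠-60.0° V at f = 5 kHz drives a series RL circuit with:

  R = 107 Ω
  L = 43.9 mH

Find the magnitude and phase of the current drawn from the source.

Step 1 — Angular frequency: ω = 2π·f = 2π·5000 = 3.142e+04 rad/s.
Step 2 — Component impedances:
  R: Z = R = 107 Ω
  L: Z = jωL = j·3.142e+04·0.0439 = 0 + j1379 Ω
Step 3 — Series combination: Z_total = R + L = 107 + j1379 Ω = 1383∠85.6° Ω.
Step 4 — Source phasor: V = 37.9∠-60.0° V = 18.95 - j32.82 V.
Step 5 — Ohm's law: I = V / Z_total = (18.95 - j32.82) / (107 + j1379) = -0.0226 - j0.01549 A.
Step 6 — Convert to polar: |I| = 0.0274 A, ∠I = -145.6°.

I = 0.0274∠-145.6° A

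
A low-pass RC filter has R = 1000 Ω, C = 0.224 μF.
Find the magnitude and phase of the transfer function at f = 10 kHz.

Step 1 — Angular frequency: ω = 2π·1e+04 = 6.283e+04 rad/s.
Step 2 — Transfer function: H(jω) = 1/(1 + jωRC).
Step 3 — Denominator: 1 + jωRC = 1 + j·6.283e+04·1000·2.24e-07 = 1 + j14.07.
Step 4 — H = 0.005023 - j0.07069.
Step 5 — Magnitude: |H| = 0.07087 (-23.0 dB); phase: φ = -85.9°.

|H| = 0.07087 (-23.0 dB), φ = -85.9°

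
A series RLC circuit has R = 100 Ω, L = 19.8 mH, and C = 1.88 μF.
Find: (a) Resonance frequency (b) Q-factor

Step 1 — Resonance condition Im(Z)=0 gives ω₀ = 1/√(LC).
Step 2 — ω₀ = 1/√(0.0198·1.88e-06) = 5183 rad/s.
Step 3 — f₀ = ω₀/(2π) = 824.9 Hz.
Step 4 — Series Q: Q = ω₀L/R = 5183·0.0198/100 = 1.026.

(a) f₀ = 824.9 Hz  (b) Q = 1.026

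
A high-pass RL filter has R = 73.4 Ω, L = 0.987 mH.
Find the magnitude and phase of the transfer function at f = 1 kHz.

Step 1 — Angular frequency: ω = 2π·1000 = 6283 rad/s.
Step 2 — Transfer function: H(jω) = jωL/(R + jωL).
Step 3 — Numerator jωL = j·6.202; denominator R + jωL = 73.4 + j6.202.
Step 4 — H = 0.007088 + j0.08389.
Step 5 — Magnitude: |H| = 0.08419 (-21.5 dB); phase: φ = 85.2°.

|H| = 0.08419 (-21.5 dB), φ = 85.2°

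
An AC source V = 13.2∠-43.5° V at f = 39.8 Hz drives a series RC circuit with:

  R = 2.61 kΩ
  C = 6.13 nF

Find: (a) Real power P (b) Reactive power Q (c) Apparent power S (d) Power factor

Step 1 — Angular frequency: ω = 2π·f = 2π·39.8 = 250.1 rad/s.
Step 2 — Component impedances:
  R: Z = R = 2610 Ω
  C: Z = 1/(jωC) = -j/(ω·C) = 0 - j6.523e+05 Ω
Step 3 — Series combination: Z_total = R + C = 2610 - j6.523e+05 Ω = 6.523e+05∠-89.8° Ω.
Step 4 — Source phasor: V = 13.2∠-43.5° V = 9.575 - j9.086 V.
Step 5 — Current: I = V / Z = 1.399e-05 + j1.462e-05 A = 2.023e-05∠46.3° A.
Step 6 — Complex power: S = V·I* = 1.069e-06 - j0.0002671 VA.
Step 7 — Real power: P = Re(S) = 1.069e-06 W.
Step 8 — Reactive power: Q = Im(S) = -0.0002671 VAR.
Step 9 — Apparent power: |S| = 0.0002671 VA.
Step 10 — Power factor: PF = P/|S| = 0.004001 (leading).

(a) P = 1.069e-06 W  (b) Q = -0.0002671 VAR  (c) S = 0.0002671 VA  (d) PF = 0.004001 (leading)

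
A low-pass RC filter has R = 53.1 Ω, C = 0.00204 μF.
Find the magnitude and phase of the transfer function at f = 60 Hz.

Step 1 — Angular frequency: ω = 2π·60 = 377 rad/s.
Step 2 — Transfer function: H(jω) = 1/(1 + jωRC).
Step 3 — Denominator: 1 + jωRC = 1 + j·377·53.1·2.04e-09 = 1 + j4.084e-05.
Step 4 — H = 1 - j4.084e-05.
Step 5 — Magnitude: |H| = 1 (-0.0 dB); phase: φ = -0.0°.

|H| = 1 (-0.0 dB), φ = -0.0°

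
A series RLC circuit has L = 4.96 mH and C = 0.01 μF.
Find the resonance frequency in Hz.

Step 1 — Resonance condition Im(Z)=0 gives ω₀ = 1/√(LC).
Step 2 — ω₀ = 1/√(0.00496·1e-08) = 1.42e+05 rad/s.
Step 3 — f₀ = ω₀/(2π) = 2.26e+04 Hz.

f₀ = 2.26e+04 Hz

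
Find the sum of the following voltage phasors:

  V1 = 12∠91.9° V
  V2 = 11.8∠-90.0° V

Step 1 — Convert each phasor to rectangular form:
  V1 = 12·(cos(91.9°) + j·sin(91.9°)) = -0.3979 + j11.99 V
  V2 = 11.8·(cos(-90.0°) + j·sin(-90.0°)) = 0 - j11.8 V
Step 2 — Sum components: V_total = -0.3979 + j0.1934 V.
Step 3 — Convert to polar: |V_total| = 0.4424 V, ∠V_total = 154.1°.

V_total = 0.4424∠154.1° V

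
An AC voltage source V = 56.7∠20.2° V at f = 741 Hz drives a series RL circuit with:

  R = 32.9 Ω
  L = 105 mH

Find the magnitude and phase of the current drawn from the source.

Step 1 — Angular frequency: ω = 2π·f = 2π·741 = 4656 rad/s.
Step 2 — Component impedances:
  R: Z = R = 32.9 Ω
  L: Z = jωL = j·4656·0.105 = 0 + j488.9 Ω
Step 3 — Series combination: Z_total = R + L = 32.9 + j488.9 Ω = 490∠86.1° Ω.
Step 4 — Source phasor: V = 56.7∠20.2° V = 53.21 + j19.58 V.
Step 5 — Ohm's law: I = V / Z_total = (53.21 + j19.58) / (32.9 + j488.9) = 0.04716 - j0.1057 A.
Step 6 — Convert to polar: |I| = 0.1157 A, ∠I = -65.9°.

I = 0.1157∠-65.9° A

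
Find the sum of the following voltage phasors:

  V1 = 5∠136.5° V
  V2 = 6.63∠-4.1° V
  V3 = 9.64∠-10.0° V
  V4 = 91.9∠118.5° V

Step 1 — Convert each phasor to rectangular form:
  V1 = 5·(cos(136.5°) + j·sin(136.5°)) = -3.627 + j3.442 V
  V2 = 6.63·(cos(-4.1°) + j·sin(-4.1°)) = 6.613 - j0.474 V
  V3 = 9.64·(cos(-10.0°) + j·sin(-10.0°)) = 9.494 - j1.674 V
  V4 = 91.9·(cos(118.5°) + j·sin(118.5°)) = -43.85 + j80.76 V
Step 2 — Sum components: V_total = -31.37 + j82.06 V.
Step 3 — Convert to polar: |V_total| = 87.85 V, ∠V_total = 110.9°.

V_total = 87.85∠110.9° V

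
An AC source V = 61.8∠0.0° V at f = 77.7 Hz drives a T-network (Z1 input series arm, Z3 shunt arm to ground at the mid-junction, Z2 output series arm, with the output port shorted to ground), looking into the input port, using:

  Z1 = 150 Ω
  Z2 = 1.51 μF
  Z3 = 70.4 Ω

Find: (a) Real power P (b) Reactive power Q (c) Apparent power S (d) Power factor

Step 1 — Angular frequency: ω = 2π·f = 2π·77.7 = 488.2 rad/s.
Step 2 — Component impedances:
  Z1: Z = R = 150 Ω
  Z2: Z = 1/(jωC) = -j/(ω·C) = 0 - j1357 Ω
  Z3: Z = R = 70.4 Ω
Step 3 — With the output port shorted to ground, the output series arm Z2 runs from the junction to ground; the shunt arm Z3 also runs from the junction to ground. They appear in parallel: Z3 || Z2 = 70.21 - j3.644 Ω.
Step 4 — Series with input arm Z1: Z_in = Z1 + (Z3 || Z2) = 220.2 - j3.644 Ω = 220.2∠-0.9° Ω.
Step 5 — Source phasor: V = 61.8∠0.0° V = 61.8 V.
Step 6 — Current: I = V / Z = 0.2806 + j0.004642 A = 0.2806∠0.9° A.
Step 7 — Complex power: S = V·I* = 17.34 - j0.2869 VA.
Step 8 — Real power: P = Re(S) = 17.34 W.
Step 9 — Reactive power: Q = Im(S) = -0.2869 VAR.
Step 10 — Apparent power: |S| = 17.34 VA.
Step 11 — Power factor: PF = P/|S| = 0.9999 (leading).

(a) P = 17.34 W  (b) Q = -0.2869 VAR  (c) S = 17.34 VA  (d) PF = 0.9999 (leading)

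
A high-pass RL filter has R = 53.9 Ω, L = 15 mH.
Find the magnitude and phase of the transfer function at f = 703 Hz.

Step 1 — Angular frequency: ω = 2π·703 = 4417 rad/s.
Step 2 — Transfer function: H(jω) = jωL/(R + jωL).
Step 3 — Numerator jωL = j·66.26; denominator R + jωL = 53.9 + j66.26.
Step 4 — H = 0.6018 + j0.4895.
Step 5 — Magnitude: |H| = 0.7757 (-2.2 dB); phase: φ = 39.1°.

|H| = 0.7757 (-2.2 dB), φ = 39.1°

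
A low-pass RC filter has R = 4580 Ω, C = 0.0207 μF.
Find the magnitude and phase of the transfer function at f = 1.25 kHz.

Step 1 — Angular frequency: ω = 2π·1250 = 7854 rad/s.
Step 2 — Transfer function: H(jω) = 1/(1 + jωRC).
Step 3 — Denominator: 1 + jωRC = 1 + j·7854·4580·2.07e-08 = 1 + j0.7446.
Step 4 — H = 0.6433 - j0.479.
Step 5 — Magnitude: |H| = 0.8021 (-1.9 dB); phase: φ = -36.7°.

|H| = 0.8021 (-1.9 dB), φ = -36.7°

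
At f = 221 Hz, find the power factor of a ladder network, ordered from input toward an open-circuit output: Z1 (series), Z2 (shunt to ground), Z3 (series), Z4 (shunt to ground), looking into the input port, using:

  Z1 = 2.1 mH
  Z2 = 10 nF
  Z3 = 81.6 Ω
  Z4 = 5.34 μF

Step 1 — Angular frequency: ω = 2π·f = 2π·221 = 1389 rad/s.
Step 2 — Component impedances:
  Z1: Z = jωL = j·1389·0.0021 = 0 + j2.916 Ω
  Z2: Z = 1/(jωC) = -j/(ω·C) = 0 - j7.202e+04 Ω
  Z3: Z = R = 81.6 Ω
  Z4: Z = 1/(jωC) = -j/(ω·C) = 0 - j134.9 Ω
Step 3 — Ladder network (open output): work backward from the far end, alternating series and parallel combinations. Z_in = 81.3 - j131.8 Ω = 154.8∠-58.3° Ω.
Step 4 — Power factor: PF = cos(φ) = Re(Z)/|Z| = 81.295/154.84 = 0.525.
Step 5 — Type: Im(Z) = -131.8 ⇒ leading (phase φ = -58.3°).

PF = 0.525 (leading, φ = -58.3°)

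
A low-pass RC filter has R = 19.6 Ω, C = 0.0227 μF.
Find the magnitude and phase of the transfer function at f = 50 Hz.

Step 1 — Angular frequency: ω = 2π·50 = 314.2 rad/s.
Step 2 — Transfer function: H(jω) = 1/(1 + jωRC).
Step 3 — Denominator: 1 + jωRC = 1 + j·314.2·19.6·2.27e-08 = 1 + j0.0001398.
Step 4 — H = 1 - j0.0001398.
Step 5 — Magnitude: |H| = 1 (-0.0 dB); phase: φ = -0.0°.

|H| = 1 (-0.0 dB), φ = -0.0°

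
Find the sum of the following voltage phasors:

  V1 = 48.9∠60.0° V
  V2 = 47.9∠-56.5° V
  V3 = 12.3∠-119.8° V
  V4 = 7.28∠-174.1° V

Step 1 — Convert each phasor to rectangular form:
  V1 = 48.9·(cos(60.0°) + j·sin(60.0°)) = 24.45 + j42.35 V
  V2 = 47.9·(cos(-56.5°) + j·sin(-56.5°)) = 26.44 - j39.94 V
  V3 = 12.3·(cos(-119.8°) + j·sin(-119.8°)) = -6.113 - j10.67 V
  V4 = 7.28·(cos(-174.1°) + j·sin(-174.1°)) = -7.241 - j0.7483 V
Step 2 — Sum components: V_total = 37.53 - j9.016 V.
Step 3 — Convert to polar: |V_total| = 38.6 V, ∠V_total = -13.5°.

V_total = 38.6∠-13.5° V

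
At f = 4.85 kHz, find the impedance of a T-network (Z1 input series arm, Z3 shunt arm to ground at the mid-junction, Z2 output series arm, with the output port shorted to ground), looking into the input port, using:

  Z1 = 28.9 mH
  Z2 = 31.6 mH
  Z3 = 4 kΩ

Step 1 — Angular frequency: ω = 2π·f = 2π·4850 = 3.047e+04 rad/s.
Step 2 — Component impedances:
  Z1: Z = jωL = j·3.047e+04·0.0289 = 0 + j880.7 Ω
  Z2: Z = jωL = j·3.047e+04·0.0316 = 0 + j963 Ω
  Z3: Z = R = 4000 Ω
Step 3 — With the output port shorted to ground, the output series arm Z2 runs from the junction to ground; the shunt arm Z3 also runs from the junction to ground. They appear in parallel: Z3 || Z2 = 219.1 + j910.2 Ω.
Step 4 — Series with input arm Z1: Z_in = Z1 + (Z3 || Z2) = 219.1 + j1791 Ω = 1804∠83.0° Ω.

Z = 219.1 + j1791 Ω = 1804∠83.0° Ω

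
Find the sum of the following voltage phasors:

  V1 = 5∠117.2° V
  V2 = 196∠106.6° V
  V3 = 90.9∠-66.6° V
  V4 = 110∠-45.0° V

Step 1 — Convert each phasor to rectangular form:
  V1 = 5·(cos(117.2°) + j·sin(117.2°)) = -2.285 + j4.447 V
  V2 = 196·(cos(106.6°) + j·sin(106.6°)) = -55.99 + j187.8 V
  V3 = 90.9·(cos(-66.6°) + j·sin(-66.6°)) = 36.1 - j83.42 V
  V4 = 110·(cos(-45.0°) + j·sin(-45.0°)) = 77.78 - j77.78 V
Step 2 — Sum components: V_total = 55.6 + j31.07 V.
Step 3 — Convert to polar: |V_total| = 63.7 V, ∠V_total = 29.2°.

V_total = 63.7∠29.2° V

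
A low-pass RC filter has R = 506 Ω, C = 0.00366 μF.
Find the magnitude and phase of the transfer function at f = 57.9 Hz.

Step 1 — Angular frequency: ω = 2π·57.9 = 363.8 rad/s.
Step 2 — Transfer function: H(jω) = 1/(1 + jωRC).
Step 3 — Denominator: 1 + jωRC = 1 + j·363.8·506·3.66e-09 = 1 + j0.0006737.
Step 4 — H = 1 - j0.0006737.
Step 5 — Magnitude: |H| = 1 (-0.0 dB); phase: φ = -0.0°.

|H| = 1 (-0.0 dB), φ = -0.0°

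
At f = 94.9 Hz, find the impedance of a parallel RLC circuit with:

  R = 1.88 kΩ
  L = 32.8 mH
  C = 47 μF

Step 1 — Angular frequency: ω = 2π·f = 2π·94.9 = 596.3 rad/s.
Step 2 — Component impedances:
  R: Z = R = 1880 Ω
  L: Z = jωL = j·596.3·0.0328 = 0 + j19.56 Ω
  C: Z = 1/(jωC) = -j/(ω·C) = 0 - j35.68 Ω
Step 3 — Parallel combination: 1/Z_total = 1/R + 1/L + 1/C; Z_total = 0.9958 + j43.26 Ω = 43.27∠88.7° Ω.

Z = 0.9958 + j43.26 Ω = 43.27∠88.7° Ω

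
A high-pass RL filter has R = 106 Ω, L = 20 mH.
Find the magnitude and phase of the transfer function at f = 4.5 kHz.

Step 1 — Angular frequency: ω = 2π·4500 = 2.827e+04 rad/s.
Step 2 — Transfer function: H(jω) = jωL/(R + jωL).
Step 3 — Numerator jωL = j·565.5; denominator R + jωL = 106 + j565.5.
Step 4 — H = 0.9661 + j0.1811.
Step 5 — Magnitude: |H| = 0.9829 (-0.1 dB); phase: φ = 10.6°.

|H| = 0.9829 (-0.1 dB), φ = 10.6°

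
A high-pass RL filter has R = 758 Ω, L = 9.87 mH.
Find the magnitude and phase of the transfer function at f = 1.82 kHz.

Step 1 — Angular frequency: ω = 2π·1820 = 1.144e+04 rad/s.
Step 2 — Transfer function: H(jω) = jωL/(R + jωL).
Step 3 — Numerator jωL = j·112.9; denominator R + jωL = 758 + j112.9.
Step 4 — H = 0.02169 + j0.1457.
Step 5 — Magnitude: |H| = 0.1473 (-16.6 dB); phase: φ = 81.5°.

|H| = 0.1473 (-16.6 dB), φ = 81.5°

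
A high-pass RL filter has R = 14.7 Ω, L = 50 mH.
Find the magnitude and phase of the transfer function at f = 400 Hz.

Step 1 — Angular frequency: ω = 2π·400 = 2513 rad/s.
Step 2 — Transfer function: H(jω) = jωL/(R + jωL).
Step 3 — Numerator jωL = j·125.7; denominator R + jωL = 14.7 + j125.7.
Step 4 — H = 0.9865 + j0.1154.
Step 5 — Magnitude: |H| = 0.9932 (-0.1 dB); phase: φ = 6.7°.

|H| = 0.9932 (-0.1 dB), φ = 6.7°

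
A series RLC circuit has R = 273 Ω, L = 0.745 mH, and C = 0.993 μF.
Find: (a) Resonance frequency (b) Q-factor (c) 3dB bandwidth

Step 1 — Resonance: ω₀ = 1/√(LC) = 1/√(0.000745·9.93e-07) = 3.677e+04 rad/s.
Step 2 — f₀ = ω₀/(2π) = 5852 Hz.
Step 3 — Series Q: Q = ω₀L/R = 3.677e+04·0.000745/273 = 0.1003.
Step 4 — Bandwidth: Δω = ω₀/Q = 3.664e+05 rad/s; BW = Δω/(2π) = 5.832e+04 Hz.

(a) f₀ = 5852 Hz  (b) Q = 0.1003  (c) BW = 5.832e+04 Hz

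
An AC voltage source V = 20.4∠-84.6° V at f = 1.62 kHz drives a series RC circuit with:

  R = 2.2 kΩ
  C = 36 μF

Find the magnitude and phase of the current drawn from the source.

Step 1 — Angular frequency: ω = 2π·f = 2π·1620 = 1.018e+04 rad/s.
Step 2 — Component impedances:
  R: Z = R = 2200 Ω
  C: Z = 1/(jωC) = -j/(ω·C) = 0 - j2.729 Ω
Step 3 — Series combination: Z_total = R + C = 2200 - j2.729 Ω = 2200∠-0.1° Ω.
Step 4 — Source phasor: V = 20.4∠-84.6° V = 1.92 - j20.31 V.
Step 5 — Ohm's law: I = V / Z_total = (1.92 - j20.31) / (2200 - j2.729) = 0.0008841 - j0.00923 A.
Step 6 — Convert to polar: |I| = 0.009273 A, ∠I = -84.5°.

I = 0.009273∠-84.5° A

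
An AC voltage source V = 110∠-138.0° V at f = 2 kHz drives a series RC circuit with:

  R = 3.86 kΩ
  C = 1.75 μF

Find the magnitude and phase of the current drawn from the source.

Step 1 — Angular frequency: ω = 2π·f = 2π·2000 = 1.257e+04 rad/s.
Step 2 — Component impedances:
  R: Z = R = 3860 Ω
  C: Z = 1/(jωC) = -j/(ω·C) = 0 - j45.47 Ω
Step 3 — Series combination: Z_total = R + C = 3860 - j45.47 Ω = 3860∠-0.7° Ω.
Step 4 — Source phasor: V = 110∠-138.0° V = -81.75 - j73.6 V.
Step 5 — Ohm's law: I = V / Z_total = (-81.75 - j73.6) / (3860 - j45.47) = -0.02095 - j0.01932 A.
Step 6 — Convert to polar: |I| = 0.0285 A, ∠I = -137.3°.

I = 0.0285∠-137.3° A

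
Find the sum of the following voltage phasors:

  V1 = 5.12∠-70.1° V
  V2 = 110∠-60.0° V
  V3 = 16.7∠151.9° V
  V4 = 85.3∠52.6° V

Step 1 — Convert each phasor to rectangular form:
  V1 = 5.12·(cos(-70.1°) + j·sin(-70.1°)) = 1.743 - j4.814 V
  V2 = 110·(cos(-60.0°) + j·sin(-60.0°)) = 55 - j95.26 V
  V3 = 16.7·(cos(151.9°) + j·sin(151.9°)) = -14.73 + j7.866 V
  V4 = 85.3·(cos(52.6°) + j·sin(52.6°)) = 51.81 + j67.76 V
Step 2 — Sum components: V_total = 93.82 - j24.45 V.
Step 3 — Convert to polar: |V_total| = 96.95 V, ∠V_total = -14.6°.

V_total = 96.95∠-14.6° V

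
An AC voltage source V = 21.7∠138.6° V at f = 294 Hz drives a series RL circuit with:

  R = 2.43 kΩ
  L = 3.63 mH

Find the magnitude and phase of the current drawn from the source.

Step 1 — Angular frequency: ω = 2π·f = 2π·294 = 1847 rad/s.
Step 2 — Component impedances:
  R: Z = R = 2430 Ω
  L: Z = jωL = j·1847·0.00363 = 0 + j6.706 Ω
Step 3 — Series combination: Z_total = R + L = 2430 + j6.706 Ω = 2430∠0.2° Ω.
Step 4 — Source phasor: V = 21.7∠138.6° V = -16.28 + j14.35 V.
Step 5 — Ohm's law: I = V / Z_total = (-16.28 + j14.35) / (2430 + j6.706) = -0.006682 + j0.005924 A.
Step 6 — Convert to polar: |I| = 0.00893 A, ∠I = 138.4°.

I = 0.00893∠138.4° A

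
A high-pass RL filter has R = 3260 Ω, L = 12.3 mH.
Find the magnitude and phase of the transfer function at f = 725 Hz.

Step 1 — Angular frequency: ω = 2π·725 = 4555 rad/s.
Step 2 — Transfer function: H(jω) = jωL/(R + jωL).
Step 3 — Numerator jωL = j·56.03; denominator R + jωL = 3260 + j56.03.
Step 4 — H = 0.0002953 + j0.01718.
Step 5 — Magnitude: |H| = 0.01718 (-35.3 dB); phase: φ = 89.0°.

|H| = 0.01718 (-35.3 dB), φ = 89.0°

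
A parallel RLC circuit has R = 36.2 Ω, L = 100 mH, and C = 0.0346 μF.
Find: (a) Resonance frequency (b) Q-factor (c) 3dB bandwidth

Step 1 — Resonance: ω₀ = 1/√(LC) = 1/√(0.1·3.46e-08) = 1.7e+04 rad/s.
Step 2 — f₀ = ω₀/(2π) = 2706 Hz.
Step 3 — Parallel Q: Q = R/(ω₀L) = 36.2/(1.7e+04·0.1) = 0.02129.
Step 4 — Bandwidth: Δω = ω₀/Q = 7.984e+05 rad/s; BW = Δω/(2π) = 1.271e+05 Hz.

(a) f₀ = 2706 Hz  (b) Q = 0.02129  (c) BW = 1.271e+05 Hz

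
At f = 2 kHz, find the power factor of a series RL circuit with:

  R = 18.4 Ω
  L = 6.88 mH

Step 1 — Angular frequency: ω = 2π·f = 2π·2000 = 1.257e+04 rad/s.
Step 2 — Component impedances:
  R: Z = R = 18.4 Ω
  L: Z = jωL = j·1.257e+04·0.00688 = 0 + j86.46 Ω
Step 3 — Series combination: Z_total = R + L = 18.4 + j86.46 Ω = 88.39∠78.0° Ω.
Step 4 — Power factor: PF = cos(φ) = Re(Z)/|Z| = 18.4/88.39 = 0.2082.
Step 5 — Type: Im(Z) = 86.46 ⇒ lagging (phase φ = 78.0°).

PF = 0.2082 (lagging, φ = 78.0°)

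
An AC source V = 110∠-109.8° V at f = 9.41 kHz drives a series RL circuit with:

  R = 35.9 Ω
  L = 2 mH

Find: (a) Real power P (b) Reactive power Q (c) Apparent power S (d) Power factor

Step 1 — Angular frequency: ω = 2π·f = 2π·9410 = 5.912e+04 rad/s.
Step 2 — Component impedances:
  R: Z = R = 35.9 Ω
  L: Z = jωL = j·5.912e+04·0.002 = 0 + j118.2 Ω
Step 3 — Series combination: Z_total = R + L = 35.9 + j118.2 Ω = 123.6∠73.1° Ω.
Step 4 — Source phasor: V = 110∠-109.8° V = -37.26 - j103.5 V.
Step 5 — Current: I = V / Z = -0.889 + j0.04522 A = 0.8901∠177.1° A.
Step 6 — Complex power: S = V·I* = 28.44 + j93.69 VA.
Step 7 — Real power: P = Re(S) = 28.44 W.
Step 8 — Reactive power: Q = Im(S) = 93.69 VAR.
Step 9 — Apparent power: |S| = 97.91 VA.
Step 10 — Power factor: PF = P/|S| = 0.2905 (lagging).

(a) P = 28.44 W  (b) Q = 93.69 VAR  (c) S = 97.91 VA  (d) PF = 0.2905 (lagging)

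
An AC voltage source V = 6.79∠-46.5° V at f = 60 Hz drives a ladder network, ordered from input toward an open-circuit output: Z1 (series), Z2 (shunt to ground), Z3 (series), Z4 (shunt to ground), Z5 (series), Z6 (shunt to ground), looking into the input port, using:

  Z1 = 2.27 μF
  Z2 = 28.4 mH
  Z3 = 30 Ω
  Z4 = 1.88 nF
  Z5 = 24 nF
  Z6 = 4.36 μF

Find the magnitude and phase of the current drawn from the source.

Step 1 — Angular frequency: ω = 2π·f = 2π·60 = 377 rad/s.
Step 2 — Component impedances:
  Z1: Z = 1/(jωC) = -j/(ω·C) = 0 - j1169 Ω
  Z2: Z = jωL = j·377·0.0284 = 0 + j10.71 Ω
  Z3: Z = R = 30 Ω
  Z4: Z = 1/(jωC) = -j/(ω·C) = 0 - j1.411e+06 Ω
  Z5: Z = 1/(jωC) = -j/(ω·C) = 0 - j1.105e+05 Ω
  Z6: Z = 1/(jωC) = -j/(ω·C) = 0 - j608.4 Ω
Step 3 — Ladder network (open output): work backward from the far end, alternating series and parallel combinations. Z_in = 0 - j1158 Ω = 1158∠-90.0° Ω.
Step 4 — Source phasor: V = 6.79∠-46.5° V = 4.674 - j4.925 V.
Step 5 — Ohm's law: I = V / Z_total = (4.674 - j4.925) / (0 - j1158) = 0.004254 + j0.004037 A.
Step 6 — Convert to polar: |I| = 0.005864 A, ∠I = 43.5°.

I = 0.005864∠43.5° A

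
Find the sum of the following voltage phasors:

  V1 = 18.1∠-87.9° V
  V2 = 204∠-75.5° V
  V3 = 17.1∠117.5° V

Step 1 — Convert each phasor to rectangular form:
  V1 = 18.1·(cos(-87.9°) + j·sin(-87.9°)) = 0.6633 - j18.09 V
  V2 = 204·(cos(-75.5°) + j·sin(-75.5°)) = 51.08 - j197.5 V
  V3 = 17.1·(cos(117.5°) + j·sin(117.5°)) = -7.896 + j15.17 V
Step 2 — Sum components: V_total = 43.84 - j200.4 V.
Step 3 — Convert to polar: |V_total| = 205.2 V, ∠V_total = -77.7°.

V_total = 205.2∠-77.7° V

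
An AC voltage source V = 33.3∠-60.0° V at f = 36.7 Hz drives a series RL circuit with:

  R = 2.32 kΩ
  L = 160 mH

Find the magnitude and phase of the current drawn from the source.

Step 1 — Angular frequency: ω = 2π·f = 2π·36.7 = 230.6 rad/s.
Step 2 — Component impedances:
  R: Z = R = 2320 Ω
  L: Z = jωL = j·230.6·0.16 = 0 + j36.89 Ω
Step 3 — Series combination: Z_total = R + L = 2320 + j36.89 Ω = 2320∠0.9° Ω.
Step 4 — Source phasor: V = 33.3∠-60.0° V = 16.65 - j28.84 V.
Step 5 — Ohm's law: I = V / Z_total = (16.65 - j28.84) / (2320 + j36.89) = 0.006977 - j0.01254 A.
Step 6 — Convert to polar: |I| = 0.01435 A, ∠I = -60.9°.

I = 0.01435∠-60.9° A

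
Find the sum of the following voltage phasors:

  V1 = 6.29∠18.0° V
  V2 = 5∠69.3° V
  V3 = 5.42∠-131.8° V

Step 1 — Convert each phasor to rectangular form:
  V1 = 6.29·(cos(18.0°) + j·sin(18.0°)) = 5.982 + j1.944 V
  V2 = 5·(cos(69.3°) + j·sin(69.3°)) = 1.767 + j4.677 V
  V3 = 5.42·(cos(-131.8°) + j·sin(-131.8°)) = -3.613 - j4.04 V
Step 2 — Sum components: V_total = 4.137 + j2.58 V.
Step 3 — Convert to polar: |V_total| = 4.876 V, ∠V_total = 32.0°.

V_total = 4.876∠32.0° V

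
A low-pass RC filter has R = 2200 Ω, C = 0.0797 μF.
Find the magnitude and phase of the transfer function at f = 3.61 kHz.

Step 1 — Angular frequency: ω = 2π·3610 = 2.268e+04 rad/s.
Step 2 — Transfer function: H(jω) = 1/(1 + jωRC).
Step 3 — Denominator: 1 + jωRC = 1 + j·2.268e+04·2200·7.97e-08 = 1 + j3.977.
Step 4 — H = 0.05946 - j0.2365.
Step 5 — Magnitude: |H| = 0.2438 (-12.3 dB); phase: φ = -75.9°.

|H| = 0.2438 (-12.3 dB), φ = -75.9°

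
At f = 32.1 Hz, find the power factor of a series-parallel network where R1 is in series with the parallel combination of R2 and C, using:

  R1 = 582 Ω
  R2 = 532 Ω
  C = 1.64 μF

Step 1 — Angular frequency: ω = 2π·f = 2π·32.1 = 201.7 rad/s.
Step 2 — Component impedances:
  R1: Z = R = 582 Ω
  R2: Z = R = 532 Ω
  C: Z = 1/(jωC) = -j/(ω·C) = 0 - j3023 Ω
Step 3 — Parallel branch: R2 || C = 1/(1/R2 + 1/C) = 516 - j90.8 Ω.
Step 4 — Series with R1: Z_total = R1 + (R2 || C) = 1098 - j90.8 Ω = 1102∠-4.7° Ω.
Step 5 — Power factor: PF = cos(φ) = Re(Z)/|Z| = 1098/1101.8 = 0.9966.
Step 6 — Type: Im(Z) = -90.8 ⇒ leading (phase φ = -4.7°).

PF = 0.9966 (leading, φ = -4.7°)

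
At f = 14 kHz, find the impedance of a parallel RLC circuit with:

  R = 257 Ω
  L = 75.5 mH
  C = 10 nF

Step 1 — Angular frequency: ω = 2π·f = 2π·1.4e+04 = 8.796e+04 rad/s.
Step 2 — Component impedances:
  R: Z = R = 257 Ω
  L: Z = jωL = j·8.796e+04·0.0755 = 0 + j6641 Ω
  C: Z = 1/(jωC) = -j/(ω·C) = 0 - j1137 Ω
Step 3 — Parallel combination: 1/Z_total = 1/R + 1/L + 1/C; Z_total = 248.3 - j46.52 Ω = 252.6∠-10.6° Ω.

Z = 248.3 - j46.52 Ω = 252.6∠-10.6° Ω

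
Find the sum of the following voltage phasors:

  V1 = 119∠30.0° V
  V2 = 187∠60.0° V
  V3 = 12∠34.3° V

Step 1 — Convert each phasor to rectangular form:
  V1 = 119·(cos(30.0°) + j·sin(30.0°)) = 103.1 + j59.5 V
  V2 = 187·(cos(60.0°) + j·sin(60.0°)) = 93.5 + j161.9 V
  V3 = 12·(cos(34.3°) + j·sin(34.3°)) = 9.913 + j6.762 V
Step 2 — Sum components: V_total = 206.5 + j228.2 V.
Step 3 — Convert to polar: |V_total| = 307.7 V, ∠V_total = 47.9°.

V_total = 307.7∠47.9° V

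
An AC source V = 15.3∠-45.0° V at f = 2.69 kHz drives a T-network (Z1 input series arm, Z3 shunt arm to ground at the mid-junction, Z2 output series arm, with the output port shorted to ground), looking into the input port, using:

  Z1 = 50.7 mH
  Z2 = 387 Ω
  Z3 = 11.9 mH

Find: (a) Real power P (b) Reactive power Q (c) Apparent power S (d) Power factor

Step 1 — Angular frequency: ω = 2π·f = 2π·2690 = 1.69e+04 rad/s.
Step 2 — Component impedances:
  Z1: Z = jωL = j·1.69e+04·0.0507 = 0 + j856.9 Ω
  Z2: Z = R = 387 Ω
  Z3: Z = jωL = j·1.69e+04·0.0119 = 0 + j201.1 Ω
Step 3 — With the output port shorted to ground, the output series arm Z2 runs from the junction to ground; the shunt arm Z3 also runs from the junction to ground. They appear in parallel: Z3 || Z2 = 82.3 + j158.4 Ω.
Step 4 — Series with input arm Z1: Z_in = Z1 + (Z3 || Z2) = 82.3 + j1015 Ω = 1019∠85.4° Ω.
Step 5 — Source phasor: V = 15.3∠-45.0° V = 10.82 - j10.82 V.
Step 6 — Current: I = V / Z = -0.009728 - j0.01144 A = 0.01502∠-130.4° A.
Step 7 — Complex power: S = V·I* = 0.01857 + j0.2291 VA.
Step 8 — Real power: P = Re(S) = 0.01857 W.
Step 9 — Reactive power: Q = Im(S) = 0.2291 VAR.
Step 10 — Apparent power: |S| = 0.2298 VA.
Step 11 — Power factor: PF = P/|S| = 0.0808 (lagging).

(a) P = 0.01857 W  (b) Q = 0.2291 VAR  (c) S = 0.2298 VA  (d) PF = 0.0808 (lagging)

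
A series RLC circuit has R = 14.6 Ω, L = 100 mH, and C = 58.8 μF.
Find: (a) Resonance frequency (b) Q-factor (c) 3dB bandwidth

Step 1 — Resonance: ω₀ = 1/√(LC) = 1/√(0.1·5.88e-05) = 412.4 rad/s.
Step 2 — f₀ = ω₀/(2π) = 65.63 Hz.
Step 3 — Series Q: Q = ω₀L/R = 412.4·0.1/14.6 = 2.825.
Step 4 — Bandwidth: Δω = ω₀/Q = 146 rad/s; BW = Δω/(2π) = 23.24 Hz.

(a) f₀ = 65.63 Hz  (b) Q = 2.825  (c) BW = 23.24 Hz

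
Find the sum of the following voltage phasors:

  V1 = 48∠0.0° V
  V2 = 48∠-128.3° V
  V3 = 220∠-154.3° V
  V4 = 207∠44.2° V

Step 1 — Convert each phasor to rectangular form:
  V1 = 48·(cos(0.0°) + j·sin(0.0°)) = 48 V
  V2 = 48·(cos(-128.3°) + j·sin(-128.3°)) = -29.75 - j37.67 V
  V3 = 220·(cos(-154.3°) + j·sin(-154.3°)) = -198.2 - j95.4 V
  V4 = 207·(cos(44.2°) + j·sin(44.2°)) = 148.4 + j144.3 V
Step 2 — Sum components: V_total = -31.59 + j11.24 V.
Step 3 — Convert to polar: |V_total| = 33.53 V, ∠V_total = 160.4°.

V_total = 33.53∠160.4° V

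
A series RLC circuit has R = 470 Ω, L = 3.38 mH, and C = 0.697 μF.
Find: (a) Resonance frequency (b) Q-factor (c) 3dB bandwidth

Step 1 — Resonance: ω₀ = 1/√(LC) = 1/√(0.00338·6.97e-07) = 2.06e+04 rad/s.
Step 2 — f₀ = ω₀/(2π) = 3279 Hz.
Step 3 — Series Q: Q = ω₀L/R = 2.06e+04·0.00338/470 = 0.1482.
Step 4 — Bandwidth: Δω = ω₀/Q = 1.391e+05 rad/s; BW = Δω/(2π) = 2.213e+04 Hz.

(a) f₀ = 3279 Hz  (b) Q = 0.1482  (c) BW = 2.213e+04 Hz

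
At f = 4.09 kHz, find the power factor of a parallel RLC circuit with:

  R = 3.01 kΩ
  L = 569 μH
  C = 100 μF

Step 1 — Angular frequency: ω = 2π·f = 2π·4090 = 2.57e+04 rad/s.
Step 2 — Component impedances:
  R: Z = R = 3010 Ω
  L: Z = jωL = j·2.57e+04·0.000569 = 0 + j14.62 Ω
  C: Z = 1/(jωC) = -j/(ω·C) = 0 - j0.3891 Ω
Step 3 — Parallel combination: 1/Z_total = 1/R + 1/L + 1/C; Z_total = 5.31e-05 - j0.3998 Ω = 0.3998∠-90.0° Ω.
Step 4 — Power factor: PF = cos(φ) = Re(Z)/|Z| = 5.31e-05/0.3998 = 0.0001328.
Step 5 — Type: Im(Z) = -0.3998 ⇒ leading (phase φ = -90.0°).

PF = 0.0001328 (leading, φ = -90.0°)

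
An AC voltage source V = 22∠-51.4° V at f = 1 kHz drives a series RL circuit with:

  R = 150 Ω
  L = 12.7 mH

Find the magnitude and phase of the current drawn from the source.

Step 1 — Angular frequency: ω = 2π·f = 2π·1000 = 6283 rad/s.
Step 2 — Component impedances:
  R: Z = R = 150 Ω
  L: Z = jωL = j·6283·0.0127 = 0 + j79.8 Ω
Step 3 — Series combination: Z_total = R + L = 150 + j79.8 Ω = 169.9∠28.0° Ω.
Step 4 — Source phasor: V = 22∠-51.4° V = 13.73 - j17.19 V.
Step 5 — Ohm's law: I = V / Z_total = (13.73 - j17.19) / (150 + j79.8) = 0.02379 - j0.1273 A.
Step 6 — Convert to polar: |I| = 0.1295 A, ∠I = -79.4°.

I = 0.1295∠-79.4° A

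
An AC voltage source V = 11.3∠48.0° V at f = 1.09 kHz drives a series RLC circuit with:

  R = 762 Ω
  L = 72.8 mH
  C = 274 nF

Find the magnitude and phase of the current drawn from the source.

Step 1 — Angular frequency: ω = 2π·f = 2π·1090 = 6849 rad/s.
Step 2 — Component impedances:
  R: Z = R = 762 Ω
  L: Z = jωL = j·6849·0.0728 = 0 + j498.6 Ω
  C: Z = 1/(jωC) = -j/(ω·C) = 0 - j532.9 Ω
Step 3 — Series combination: Z_total = R + L + C = 762 - j34.31 Ω = 762.8∠-2.6° Ω.
Step 4 — Source phasor: V = 11.3∠48.0° V = 7.561 + j8.398 V.
Step 5 — Ohm's law: I = V / Z_total = (7.561 + j8.398) / (762 - j34.31) = 0.009407 + j0.01144 A.
Step 6 — Convert to polar: |I| = 0.01481 A, ∠I = 50.6°.

I = 0.01481∠50.6° A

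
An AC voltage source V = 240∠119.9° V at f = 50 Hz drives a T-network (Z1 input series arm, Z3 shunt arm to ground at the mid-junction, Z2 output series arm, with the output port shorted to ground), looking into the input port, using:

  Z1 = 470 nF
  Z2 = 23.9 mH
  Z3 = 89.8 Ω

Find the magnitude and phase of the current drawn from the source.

Step 1 — Angular frequency: ω = 2π·f = 2π·50 = 314.2 rad/s.
Step 2 — Component impedances:
  Z1: Z = 1/(jωC) = -j/(ω·C) = 0 - j6773 Ω
  Z2: Z = jωL = j·314.2·0.0239 = 0 + j7.508 Ω
  Z3: Z = R = 89.8 Ω
Step 3 — With the output port shorted to ground, the output series arm Z2 runs from the junction to ground; the shunt arm Z3 also runs from the junction to ground. They appear in parallel: Z3 || Z2 = 0.6234 + j7.456 Ω.
Step 4 — Series with input arm Z1: Z_in = Z1 + (Z3 || Z2) = 0.6234 - j6765 Ω = 6765∠-90.0° Ω.
Step 5 — Source phasor: V = 240∠119.9° V = -119.6 + j208.1 V.
Step 6 — Ohm's law: I = V / Z_total = (-119.6 + j208.1) / (0.6234 - j6765) = -0.03076 - j0.01768 A.
Step 7 — Convert to polar: |I| = 0.03548 A, ∠I = -150.1°.

I = 0.03548∠-150.1° A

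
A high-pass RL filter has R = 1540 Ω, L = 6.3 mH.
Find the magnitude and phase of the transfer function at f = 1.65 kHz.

Step 1 — Angular frequency: ω = 2π·1650 = 1.037e+04 rad/s.
Step 2 — Transfer function: H(jω) = jωL/(R + jωL).
Step 3 — Numerator jωL = j·65.31; denominator R + jωL = 1540 + j65.31.
Step 4 — H = 0.001796 + j0.04234.
Step 5 — Magnitude: |H| = 0.04237 (-27.5 dB); phase: φ = 87.6°.

|H| = 0.04237 (-27.5 dB), φ = 87.6°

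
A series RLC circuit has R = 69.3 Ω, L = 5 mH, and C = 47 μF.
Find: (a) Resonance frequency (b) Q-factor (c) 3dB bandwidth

Step 1 — Resonance condition Im(Z)=0 gives ω₀ = 1/√(LC).
Step 2 — ω₀ = 1/√(0.005·4.7e-05) = 2063 rad/s.
Step 3 — f₀ = ω₀/(2π) = 328.3 Hz.
Step 4 — Series Q: Q = ω₀L/R = 2063·0.005/69.3 = 0.1488.
Step 5 — 3dB bandwidth: Δω = ω₀/Q = 1.386e+04 rad/s; BW = Δω/(2π) = 2206 Hz.

(a) f₀ = 328.3 Hz  (b) Q = 0.1488  (c) BW = 2206 Hz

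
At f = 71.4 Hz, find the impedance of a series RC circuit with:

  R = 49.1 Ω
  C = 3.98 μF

Step 1 — Angular frequency: ω = 2π·f = 2π·71.4 = 448.6 rad/s.
Step 2 — Component impedances:
  R: Z = R = 49.1 Ω
  C: Z = 1/(jωC) = -j/(ω·C) = 0 - j560.1 Ω
Step 3 — Series combination: Z_total = R + C = 49.1 - j560.1 Ω = 562.2∠-85.0° Ω.

Z = 49.1 - j560.1 Ω = 562.2∠-85.0° Ω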